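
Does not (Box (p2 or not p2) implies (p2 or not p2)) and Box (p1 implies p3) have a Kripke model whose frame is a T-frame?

Unsatisfiable (every branch closes)

1. not (Box (p2 or not p2) implies (p2 or not p2)) and Box (p1 implies p3), w0
2. not (Box (p2 or not p2) implies (p2 or not p2)), w0
3. Box (p1 implies p3), w0
4. Box (p2 or not p2), w0
5. not (p2 or not p2), w0
6. not p2, w0
7. p2, w0
Accessibility: w0Rw0
Branch closes: p2 and not p2 both at w0.
(One branch shown.) All branches close.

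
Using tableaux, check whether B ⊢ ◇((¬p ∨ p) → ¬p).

Not valid

Tableau for the negation ¬◇((¬p ∨ p) → ¬p):
1. ¬◇((¬p ∨ p) → ¬p), 0
2. ¬((¬p ∨ p) → ¬p), 0   [¬◇-rule on 1 via 0R0]
3. ¬p ∨ p, 0   [¬→-rule on 2]
4. p, 0   [¬→-rule on 2]
Accessibility: 0R0
The negation has an open branch (countermodel exists).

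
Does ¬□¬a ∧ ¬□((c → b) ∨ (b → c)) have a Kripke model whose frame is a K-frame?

No, unsatisfiable

1. ¬□¬a ∧ ¬□((c → b) ∨ (b → c)), w0
2. ¬□¬a, w0
3. ¬□((c → b) ∨ (b → c)), w0
4. a, w1
5. ¬((c → b) ∨ (b → c)), w2
6. ¬(c → b), w2
7. ¬(b → c), w2
8. c, w2
9. ¬b, w2
10. b, w2
11. ¬c, w2
Accessibility: w0Rw1, w0Rw2
Branch closes: b and ¬b both at w2.
Every branch closes; the branch above is one of them.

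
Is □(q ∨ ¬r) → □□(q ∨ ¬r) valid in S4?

Tableau for the negation ¬(□(q ∨ ¬r) → □□(q ∨ ¬r)):
1. ¬(□(q ∨ ¬r) → □□(q ∨ ¬r)), w0
2. □(q ∨ ¬r), w0   [¬→-rule on 1]
3. ¬□□(q ∨ ¬r), w0   [¬→-rule on 1]
4. q ∨ ¬r, w0   [□-rule on 2 via w0Rw0]
5. ¬r, w0   [∨-rule on 4 (branches; this branch)]
6. ¬□(q ∨ ¬r), w1   [¬□-rule on 3: fresh world w1, w0Rw1]
7. q ∨ ¬r, w1   [□-rule on 2 via w0Rw1]
8. ¬r, w1   [∨-rule on 7 (branches; this branch)]
9. ¬(q ∨ ¬r), w2   [¬□-rule on 6: fresh world w2, w1Rw2]
10. ¬q, w2   [¬∨-rule on 9]
11. r, w2   [¬∨-rule on 9]
12. q ∨ ¬r, w2   [□-rule on 2 via w0Rw2]
13. ¬r, w2   [∨-rule on 12 (branches; this branch)]
Accessibility: w0Rw0, w0Rw1, w0Rw2, w1Rw1, w1Rw2, w2Rw2
Branch closes: r and ¬r both at w2.
Every branch of the negation's tableau closes; the branch above is one of them.

Valid in S4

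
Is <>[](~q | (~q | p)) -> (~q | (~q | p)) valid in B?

Valid

Tableau for the negation ~(<>[](~q | (~q | p)) -> (~q | (~q | p))):
1. ~(<>[](~q | (~q | p)) -> (~q | (~q | p))), u
2. <>[](~q | (~q | p)), u
3. ~(~q | (~q | p)), u
4. q, u
5. ~(~q | p), u
6. ~p, u
7. [](~q | (~q | p)), v
8. ~q | (~q | p), u
9. ~q | (~q | p), v
10. ~q | p, u
11. ~q | p, v
12. p, u
Accessibility: uRu, uRv, vRu, vRv
Branch closes: p and ~p both at u.
All branches of the negation close; one closing branch shown above.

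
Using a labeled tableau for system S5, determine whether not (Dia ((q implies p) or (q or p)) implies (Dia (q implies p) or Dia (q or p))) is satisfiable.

1. not (Dia ((q implies p) or (q or p)) implies (Dia (q implies p) or Dia (q or p))), u
2. Dia ((q implies p) or (q or p)), u
3. not (Dia (q implies p) or Dia (q or p)), u
4. not Dia (q implies p), u
5. not Dia (q or p), u
6. not (q implies p), u
7. q, u
8. not p, u
9. not (q or p), u
10. not q, u
Accessibility: uRu
Branch closes: q and not q both at u.
Every branch closes; the branch above is one of them.

Unsatisfiable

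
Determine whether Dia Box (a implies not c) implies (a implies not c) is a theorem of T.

Tableau for the negation not (Dia Box (a implies not c) implies (a implies not c)):
1. not (Dia Box (a implies not c) implies (a implies not c)), 0
2. Dia Box (a implies not c), 0   [neg-implies-rule on 1]
3. not (a implies not c), 0   [neg-implies-rule on 1]
4. a, 0   [neg-implies-rule on 3]
5. c, 0   [neg-implies-rule on 3]
6. Box (a implies not c), 1   [Dia-rule on 2: fresh world 1, 0R1]
7. a implies not c, 1   [Box-rule on 6 via 1R1]
8. not c, 1   [implies-rule on 7 (branches; this branch)]
Accessibility: 0R0, 0R1, 1R1
The negation has an open branch (countermodel exists).

Not valid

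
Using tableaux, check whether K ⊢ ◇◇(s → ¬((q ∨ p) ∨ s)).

Tableau for the negation ¬◇◇(s → ¬((q ∨ p) ∨ s)):
1. ¬◇◇(s → ¬((q ∨ p) ∨ s)), w0
The negation has an open branch (countermodel exists).

Invalid (countermodel exists)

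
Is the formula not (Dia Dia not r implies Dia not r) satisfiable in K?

Satisfiable

1. not (Dia Dia not r implies Dia not r), u
2. Dia Dia not r, u
3. not Dia not r, u
4. Dia not r, v
5. r, v
6. not r, w
Accessibility: uRv, vRw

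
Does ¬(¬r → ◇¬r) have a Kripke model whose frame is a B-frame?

No, unsatisfiable

1. ¬(¬r → ◇¬r), w0
2. ¬r, w0   [¬→-rule on 1]
3. ¬◇¬r, w0   [¬→-rule on 1]
4. r, w0   [¬◇-rule on 3 via w0Rw0]
Accessibility: w0Rw0
Branch closes: r and ¬r both at w0.
Every branch closes; the branch above is one of them.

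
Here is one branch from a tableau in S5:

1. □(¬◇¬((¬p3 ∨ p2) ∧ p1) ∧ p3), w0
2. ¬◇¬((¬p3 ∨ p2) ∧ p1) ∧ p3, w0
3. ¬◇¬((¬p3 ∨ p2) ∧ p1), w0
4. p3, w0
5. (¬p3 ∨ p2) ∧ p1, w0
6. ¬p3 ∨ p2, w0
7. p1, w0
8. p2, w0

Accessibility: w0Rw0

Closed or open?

No atom appears with both signs at the same world.

Not closed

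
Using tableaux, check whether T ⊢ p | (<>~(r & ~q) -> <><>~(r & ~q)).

Yes, valid

Tableau for the negation ~(p | (<>~(r & ~q) -> <><>~(r & ~q))):
1. ~(p | (<>~(r & ~q) -> <><>~(r & ~q))), u
2. ~p, u
3. ~(<>~(r & ~q) -> <><>~(r & ~q)), u
4. <>~(r & ~q), u
5. ~<><>~(r & ~q), u
6. ~<>~(r & ~q), u
7. r & ~q, u
8. r, u
9. ~q, u
10. ~(r & ~q), v
11. ~<>~(r & ~q), v
12. r & ~q, v
13. r, v
14. ~q, v
15. q, v
Accessibility: uRu, uRv, vRv
Branch closes: q and ~q both at v.
Every branch of the negation's tableau closes; the branch above is one of them.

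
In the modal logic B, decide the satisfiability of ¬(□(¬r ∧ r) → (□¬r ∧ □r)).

No, unsatisfiable

1. ¬(□(¬r ∧ r) → (□¬r ∧ □r)), u
2. □(¬r ∧ r), u   [¬→-rule on 1]
3. ¬(□¬r ∧ □r), u   [¬→-rule on 1]
4. ¬r ∧ r, u   [□-rule on 2 via uRu]
5. ¬r, u   [∧-rule on 4]
6. r, u   [∧-rule on 4]
Accessibility: uRu
Branch closes: r and ¬r both at u.
Every branch closes; the branch above is one of them.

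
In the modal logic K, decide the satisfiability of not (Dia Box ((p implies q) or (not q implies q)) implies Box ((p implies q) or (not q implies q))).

Yes, satisfiable

1. not (Dia Box ((p implies q) or (not q implies q)) implies Box ((p implies q) or (not q implies q))), u
2. Dia Box ((p implies q) or (not q implies q)), u
3. not Box ((p implies q) or (not q implies q)), u
4. Box ((p implies q) or (not q implies q)), v
5. not ((p implies q) or (not q implies q)), w
6. not (p implies q), w
7. not (not q implies q), w
8. p, w
9. not q, w
Accessibility: uRv, uRw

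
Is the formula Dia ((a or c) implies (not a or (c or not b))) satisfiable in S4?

Satisfiable (open branch found)

1. Dia ((a or c) implies (not a or (c or not b))), w0
2. (a or c) implies (not a or (c or not b)), w1
3. not a or (c or not b), w1
4. c or not b, w1
5. not b, w1
Accessibility: w0Rw0, w0Rw1, w1Rw1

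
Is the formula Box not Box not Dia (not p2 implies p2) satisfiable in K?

1. Box not Box not Dia (not p2 implies p2), u

Satisfiable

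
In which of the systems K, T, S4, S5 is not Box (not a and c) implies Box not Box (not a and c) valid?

S5

S5-tableau for the negation not (not Box (not a and c) implies Box not Box (not a and c)):
1. not (not Box (not a and c) implies Box not Box (not a and c)), w0
2. not Box (not a and c), w0
3. not Box not Box (not a and c), w0
4. not (not a and c), w1
5. not c, w1
6. Box (not a and c), w2
7. not a and c, w0
8. not a, w0
9. c, w0
10. not a and c, w1
11. not a, w1
12. c, w1
Accessibility: w0Rw0, w0Rw1, w0Rw2, w1Rw0, w1Rw1, w1Rw2, w2Rw0, w2Rw1, w2Rw2
Branch closes: c and not c both at w1.
Every branch closes (one shown): valid in S5.
S4-tableau for the negation not (not Box (not a and c) implies Box not Box (not a and c)):
1. not (not Box (not a and c) implies Box not Box (not a and c)), w0
2. not Box (not a and c), w0
3. not Box not Box (not a and c), w0
4. not (not a and c), w1
5. not c, w1
6. Box (not a and c), w2
7. not a and c, w2
8. not a, w2
9. c, w2
Accessibility: w0Rw0, w0Rw1, w0Rw2, w1Rw1, w2Rw2
Complete open branch: countermodel on an S4-frame, so not valid in S4, nor in K, T (the same frame is also a K-frame and a T-frame).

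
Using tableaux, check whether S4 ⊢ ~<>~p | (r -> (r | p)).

Tableau for the negation ~(~<>~p | (r -> (r | p))):
1. ~(~<>~p | (r -> (r | p))), w0
2. <>~p, w0   [~|-rule on 1]
3. ~(r -> (r | p)), w0   [~|-rule on 1]
4. r, w0   [~->-rule on 3]
5. ~(r | p), w0   [~->-rule on 3]
6. ~r, w0   [~|-rule on 5]
7. ~p, w0   [~|-rule on 5]
Accessibility: w0Rw0
Branch closes: r and ~r both at w0.
All branches of the negation close; one closing branch shown above.

Yes, valid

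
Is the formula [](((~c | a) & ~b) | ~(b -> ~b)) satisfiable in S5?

1. [](((~c | a) & ~b) | ~(b -> ~b)), u
2. ((~c | a) & ~b) | ~(b -> ~b), u   [[]-rule on 1 via uRu]
3. ~(b -> ~b), u   [|-rule on 2 (branches; this branch)]
4. b, u   [~->-rule on 3]
Accessibility: uRu

Yes, satisfiable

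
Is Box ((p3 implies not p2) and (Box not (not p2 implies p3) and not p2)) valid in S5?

Tableau for the negation not Box ((p3 implies not p2) and (Box not (not p2 implies p3) and not p2)):
1. not Box ((p3 implies not p2) and (Box not (not p2 implies p3) and not p2)), u
2. not ((p3 implies not p2) and (Box not (not p2 implies p3) and not p2)), v
3. not (Box not (not p2 implies p3) and not p2), v
4. p2, v
Accessibility: uRu, uRv, vRu, vRv
The negation has an open branch (countermodel exists).

No, not valid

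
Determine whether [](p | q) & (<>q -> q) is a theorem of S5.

Not valid

Tableau for the negation ~([](p | q) & (<>q -> q)):
1. ~([](p | q) & (<>q -> q)), u
2. ~(<>q -> q), u   [~&-rule on 1 (branches; this branch)]
3. <>q, u   [~->-rule on 2]
4. ~q, u   [~->-rule on 2]
5. q, v   [<>-rule on 3: fresh world v, uRv]
Accessibility: uRu, uRv, vRu, vRv
The negation has an open branch (countermodel exists).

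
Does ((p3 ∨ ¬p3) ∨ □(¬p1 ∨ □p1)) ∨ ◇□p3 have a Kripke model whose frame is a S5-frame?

1. ((p3 ∨ ¬p3) ∨ □(¬p1 ∨ □p1)) ∨ ◇□p3, u
2. ◇□p3, u
3. □p3, v
4. p3, u
5. p3, v
Accessibility: uRu, uRv, vRu, vRv

Satisfiable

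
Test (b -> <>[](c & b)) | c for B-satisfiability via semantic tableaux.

1. (b -> <>[](c & b)) | c, u
2. c, u   [|-rule on 1 (branches; this branch)]
Accessibility: uRu

Satisfiable (open branch found)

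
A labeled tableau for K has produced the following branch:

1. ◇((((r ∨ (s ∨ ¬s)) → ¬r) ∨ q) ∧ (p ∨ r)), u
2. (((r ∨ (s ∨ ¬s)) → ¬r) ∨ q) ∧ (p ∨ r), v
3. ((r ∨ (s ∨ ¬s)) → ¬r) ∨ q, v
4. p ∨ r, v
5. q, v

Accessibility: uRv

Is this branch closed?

No atom appears with both signs at the same world.

No, open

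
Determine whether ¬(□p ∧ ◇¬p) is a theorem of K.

Yes, valid

Tableau for the negation □p ∧ ◇¬p:
1. □p ∧ ◇¬p, 0
2. □p, 0
3. ◇¬p, 0
4. ¬p, 1
5. p, 1
Accessibility: 0R1
Branch closes: p and ¬p both at 1.
All branches of the negation close; one closing branch shown above.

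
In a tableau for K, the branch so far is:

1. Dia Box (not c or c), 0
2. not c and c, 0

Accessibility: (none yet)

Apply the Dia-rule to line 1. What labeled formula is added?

a fresh world 1 with 0R1, and Box (not c or c) at 1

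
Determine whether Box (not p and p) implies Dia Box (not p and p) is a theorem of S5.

Yes, valid

Tableau for the negation not (Box (not p and p) implies Dia Box (not p and p)):
1. not (Box (not p and p) implies Dia Box (not p and p)), u
2. Box (not p and p), u
3. not Dia Box (not p and p), u
4. not p and p, u
5. not p, u
6. p, u
Accessibility: uRu
Branch closes: p and not p both at u.
Every branch of the negation's tableau closes; the branch above is one of them.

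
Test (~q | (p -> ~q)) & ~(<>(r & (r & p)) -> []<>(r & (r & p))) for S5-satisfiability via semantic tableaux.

Unsatisfiable (every branch closes)

1. (~q | (p -> ~q)) & ~(<>(r & (r & p)) -> []<>(r & (r & p))), u
2. ~q | (p -> ~q), u   [&-rule on 1]
3. ~(<>(r & (r & p)) -> []<>(r & (r & p))), u   [&-rule on 1]
4. <>(r & (r & p)), u   [~->-rule on 3]
5. ~[]<>(r & (r & p)), u   [~->-rule on 3]
6. p -> ~q, u   [|-rule on 2 (branches; this branch)]
7. ~q, u   [->-rule on 6 (branches; this branch)]
8. r & (r & p), v   [<>-rule on 4: fresh world v, uRv]
9. r, v   [&-rule on 8]
10. r & p, v   [&-rule on 8]
11. p, v   [&-rule on 10]
12. ~<>(r & (r & p)), w   [~[]-rule on 5: fresh world w, uRw]
13. ~(r & (r & p)), u   [~<>-rule on 12 via wRu]
14. ~(r & (r & p)), v   [~<>-rule on 12 via wRv]
15. ~(r & (r & p)), w   [~<>-rule on 12 via wRw]
16. ~(r & p), u   [~&-rule on 13 (branches; this branch)]
17. ~(r & p), v   [~&-rule on 14 (branches; this branch)]
18. ~(r & p), w   [~&-rule on 15 (branches; this branch)]
19. ~p, u   [~&-rule on 16 (branches; this branch)]
20. ~p, v   [~&-rule on 17 (branches; this branch)]
Accessibility: uRu, uRv, uRw, vRu, vRv, vRw, wRu, wRv, wRw
Branch closes: p and ~p both at v.
Every branch closes; the branch above is one of them.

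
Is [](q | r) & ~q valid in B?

Tableau for the negation ~([](q | r) & ~q):
1. ~([](q | r) & ~q), w0
2. q, w0
Accessibility: w0Rw0
The negation has an open branch (countermodel exists).

No, not valid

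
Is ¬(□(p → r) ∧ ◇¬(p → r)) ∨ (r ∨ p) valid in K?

Valid in K

Tableau for the negation ¬(¬(□(p → r) ∧ ◇¬(p → r)) ∨ (r ∨ p)):
1. ¬(¬(□(p → r) ∧ ◇¬(p → r)) ∨ (r ∨ p)), 0
2. □(p → r) ∧ ◇¬(p → r), 0   [¬∨-rule on 1]
3. ¬(r ∨ p), 0   [¬∨-rule on 1]
4. □(p → r), 0   [∧-rule on 2]
5. ◇¬(p → r), 0   [∧-rule on 2]
6. ¬r, 0   [¬∨-rule on 3]
7. ¬p, 0   [¬∨-rule on 3]
8. ¬(p → r), 1   [◇-rule on 5: fresh world 1, 0R1]
9. p, 1   [¬→-rule on 8]
10. ¬r, 1   [¬→-rule on 8]
11. p → r, 1   [□-rule on 4 via 0R1]
12. r, 1   [→-rule on 11 (branches; this branch)]
Accessibility: 0R1
Branch closes: r and ¬r both at 1.
Every branch of the negation's tableau closes; the branch above is one of them.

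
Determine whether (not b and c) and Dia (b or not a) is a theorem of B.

Not valid

Tableau for the negation not ((not b and c) and Dia (b or not a)):
1. not ((not b and c) and Dia (b or not a)), w0
2. not Dia (b or not a), w0
3. not (b or not a), w0
4. not b, w0
5. a, w0
Accessibility: w0Rw0
The negation has an open branch (countermodel exists).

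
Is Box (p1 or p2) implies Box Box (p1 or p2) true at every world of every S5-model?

Tableau for the negation not (Box (p1 or p2) implies Box Box (p1 or p2)):
1. not (Box (p1 or p2) implies Box Box (p1 or p2)), 0
2. Box (p1 or p2), 0
3. not Box Box (p1 or p2), 0
4. p1 or p2, 0
5. p2, 0
6. not Box (p1 or p2), 1
7. p1 or p2, 1
8. p2, 1
9. not (p1 or p2), 2
10. not p1, 2
11. not p2, 2
12. p1 or p2, 2
13. p2, 2
Accessibility: 0R0, 0R1, 0R2, 1R0, 1R1, 1R2, 2R0, 2R1, 2R2
Branch closes: p2 and not p2 both at 2.
Every branch of the negation's tableau closes; the branch above is one of them.

Valid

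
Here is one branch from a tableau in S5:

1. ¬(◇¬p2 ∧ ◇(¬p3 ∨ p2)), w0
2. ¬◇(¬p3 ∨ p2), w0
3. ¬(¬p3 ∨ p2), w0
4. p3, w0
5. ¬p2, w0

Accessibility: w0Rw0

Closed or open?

No atom appears with both signs at the same world.

Not closed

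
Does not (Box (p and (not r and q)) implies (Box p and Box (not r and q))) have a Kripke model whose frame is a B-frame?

1. not (Box (p and (not r and q)) implies (Box p and Box (not r and q))), 0
2. Box (p and (not r and q)), 0   [neg-implies-rule on 1]
3. not (Box p and Box (not r and q)), 0   [neg-implies-rule on 1]
4. p and (not r and q), 0   [Box-rule on 2 via 0R0]
5. p, 0   [and-rule on 4]
6. not r and q, 0   [and-rule on 4]
7. not r, 0   [and-rule on 6]
8. q, 0   [and-rule on 6]
9. not Box (not r and q), 0   [neg-and-rule on 3 (branches; this branch)]
10. not (not r and q), 1   [neg-Box-rule on 9: fresh world 1, 0R1]
11. p and (not r and q), 1   [Box-rule on 2 via 0R1]
12. p, 1   [and-rule on 11]
13. not r and q, 1   [and-rule on 11]
14. not r, 1   [and-rule on 13]
15. q, 1   [and-rule on 13]
16. not q, 1   [neg-and-rule on 10 (branches; this branch)]
Accessibility: 0R0, 0R1, 1R0, 1R1
Branch closes: q and not q both at 1.
(One branch shown.) All branches close.

Unsatisfiable (every branch closes)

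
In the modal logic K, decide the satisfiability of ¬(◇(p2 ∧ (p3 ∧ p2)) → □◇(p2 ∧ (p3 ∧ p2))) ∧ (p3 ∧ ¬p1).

1. ¬(◇(p2 ∧ (p3 ∧ p2)) → □◇(p2 ∧ (p3 ∧ p2))) ∧ (p3 ∧ ¬p1), 0
2. ¬(◇(p2 ∧ (p3 ∧ p2)) → □◇(p2 ∧ (p3 ∧ p2))), 0
3. p3 ∧ ¬p1, 0
4. ◇(p2 ∧ (p3 ∧ p2)), 0
5. ¬□◇(p2 ∧ (p3 ∧ p2)), 0
6. p3, 0
7. ¬p1, 0
8. p2 ∧ (p3 ∧ p2), 1
9. p2, 1
10. p3 ∧ p2, 1
11. p3, 1
12. ¬◇(p2 ∧ (p3 ∧ p2)), 2
Accessibility: 0R1, 0R2

Yes, satisfiable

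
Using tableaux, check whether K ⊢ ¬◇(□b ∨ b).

Tableau for the negation ◇(□b ∨ b):
1. ◇(□b ∨ b), 0
2. □b ∨ b, 1
3. b, 1
Accessibility: 0R1
The negation has an open branch (countermodel exists).

Invalid (countermodel exists)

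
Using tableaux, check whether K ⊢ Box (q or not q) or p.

Tableau for the negation not (Box (q or not q) or p):
1. not (Box (q or not q) or p), 0
2. not Box (q or not q), 0   [neg-or-rule on 1]
3. not p, 0   [neg-or-rule on 1]
4. not (q or not q), 1   [neg-Box-rule on 2: fresh world 1, 0R1]
5. not q, 1   [neg-or-rule on 4]
6. q, 1   [neg-or-rule on 4]
Accessibility: 0R1
Branch closes: q and not q both at 1.
Every branch of the negation's tableau closes; the branch above is one of them.

Valid in K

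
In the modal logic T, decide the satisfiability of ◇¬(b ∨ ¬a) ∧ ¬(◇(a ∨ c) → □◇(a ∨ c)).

1. ◇¬(b ∨ ¬a) ∧ ¬(◇(a ∨ c) → □◇(a ∨ c)), 0
2. ◇¬(b ∨ ¬a), 0
3. ¬(◇(a ∨ c) → □◇(a ∨ c)), 0
4. ◇(a ∨ c), 0
5. ¬□◇(a ∨ c), 0
6. ¬(b ∨ ¬a), 1
7. ¬b, 1
8. a, 1
9. a ∨ c, 2
10. c, 2
11. ¬◇(a ∨ c), 3
12. ¬(a ∨ c), 3
13. ¬a, 3
14. ¬c, 3
Accessibility: 0R0, 0R1, 0R2, 0R3, 1R1, 2R2, 3R3

Yes, satisfiable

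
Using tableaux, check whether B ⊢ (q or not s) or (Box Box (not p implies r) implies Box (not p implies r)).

Tableau for the negation not ((q or not s) or (Box Box (not p implies r) implies Box (not p implies r))):
1. not ((q or not s) or (Box Box (not p implies r) implies Box (not p implies r))), w0
2. not (q or not s), w0
3. not (Box Box (not p implies r) implies Box (not p implies r)), w0
4. not q, w0
5. s, w0
6. Box Box (not p implies r), w0
7. not Box (not p implies r), w0
8. Box (not p implies r), w0
9. not p implies r, w0
10. r, w0
11. not (not p implies r), w1
12. not p, w1
13. not r, w1
14. Box (not p implies r), w1
15. not p implies r, w1
16. r, w1
Accessibility: w0Rw0, w0Rw1, w1Rw0, w1Rw1
Branch closes: r and not r both at w1.
Every branch of the negation's tableau closes; the branch above is one of them.

Valid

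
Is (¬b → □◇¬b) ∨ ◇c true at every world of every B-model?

Tableau for the negation ¬((¬b → □◇¬b) ∨ ◇c):
1. ¬((¬b → □◇¬b) ∨ ◇c), u
2. ¬(¬b → □◇¬b), u
3. ¬◇c, u
4. ¬b, u
5. ¬□◇¬b, u
6. ¬c, u
7. ¬◇¬b, v
8. ¬c, v
9. b, u
Accessibility: uRu, uRv, vRu, vRv
Branch closes: b and ¬b both at u.
All branches of the negation close; one closing branch shown above.

Yes, valid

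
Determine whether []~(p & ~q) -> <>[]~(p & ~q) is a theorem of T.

Tableau for the negation ~([]~(p & ~q) -> <>[]~(p & ~q)):
1. ~([]~(p & ~q) -> <>[]~(p & ~q)), u
2. []~(p & ~q), u
3. ~<>[]~(p & ~q), u
4. ~(p & ~q), u
5. ~[]~(p & ~q), u
6. q, u
7. p & ~q, v
8. p, v
9. ~q, v
10. ~(p & ~q), v
11. ~[]~(p & ~q), v
12. q, v
Accessibility: uRu, uRv, vRv
Branch closes: q and ~q both at v.
All branches of the negation close; one closing branch shown above.

Valid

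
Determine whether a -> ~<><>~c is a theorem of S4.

Tableau for the negation ~(a -> ~<><>~c):
1. ~(a -> ~<><>~c), u
2. a, u   [~->-rule on 1]
3. <><>~c, u   [~->-rule on 1]
4. <>~c, v   [<>-rule on 3: fresh world v, uRv]
5. ~c, w   [<>-rule on 4: fresh world w, vRw]
Accessibility: uRu, uRv, uRw, vRv, vRw, wRw
The negation has an open branch (countermodel exists).

Invalid (countermodel exists)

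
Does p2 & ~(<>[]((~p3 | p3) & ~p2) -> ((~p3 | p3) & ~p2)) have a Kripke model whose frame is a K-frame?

1. p2 & ~(<>[]((~p3 | p3) & ~p2) -> ((~p3 | p3) & ~p2)), u
2. p2, u
3. ~(<>[]((~p3 | p3) & ~p2) -> ((~p3 | p3) & ~p2)), u
4. <>[]((~p3 | p3) & ~p2), u
5. ~((~p3 | p3) & ~p2), u
6. []((~p3 | p3) & ~p2), v
Accessibility: uRv

Satisfiable (open branch found)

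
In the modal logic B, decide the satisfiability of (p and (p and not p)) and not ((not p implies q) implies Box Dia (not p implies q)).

1. (p and (p and not p)) and not ((not p implies q) implies Box Dia (not p implies q)), u
2. p and (p and not p), u   [and-rule on 1]
3. not ((not p implies q) implies Box Dia (not p implies q)), u   [and-rule on 1]
4. p, u   [and-rule on 2]
5. p and not p, u   [and-rule on 2]
6. not p implies q, u   [neg-implies-rule on 3]
7. not Box Dia (not p implies q), u   [neg-implies-rule on 3]
8. not p, u   [and-rule on 5]
Accessibility: uRu
Branch closes: p and not p both at u.
Every branch closes; the branch above is one of them.

No, unsatisfiable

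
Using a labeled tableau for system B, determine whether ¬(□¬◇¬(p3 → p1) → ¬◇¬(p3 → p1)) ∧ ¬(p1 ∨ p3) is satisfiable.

1. ¬(□¬◇¬(p3 → p1) → ¬◇¬(p3 → p1)) ∧ ¬(p1 ∨ p3), 0
2. ¬(□¬◇¬(p3 → p1) → ¬◇¬(p3 → p1)), 0
3. ¬(p1 ∨ p3), 0
4. □¬◇¬(p3 → p1), 0
5. ◇¬(p3 → p1), 0
6. ¬p1, 0
7. ¬p3, 0
8. ¬◇¬(p3 → p1), 0
9. p3 → p1, 0
10. ¬(p3 → p1), 1
11. p3, 1
12. ¬p1, 1
13. ¬◇¬(p3 → p1), 1
14. p3 → p1, 1
15. p1, 1
Accessibility: 0R0, 0R1, 1R0, 1R1
Branch closes: p1 and ¬p1 both at 1.
(One branch shown.) All branches close.

No, unsatisfiable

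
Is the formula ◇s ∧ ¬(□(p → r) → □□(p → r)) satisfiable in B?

1. ◇s ∧ ¬(□(p → r) → □□(p → r)), 0
2. ◇s, 0
3. ¬(□(p → r) → □□(p → r)), 0
4. □(p → r), 0
5. ¬□□(p → r), 0
6. p → r, 0
7. r, 0
8. s, 1
9. p → r, 1
10. r, 1
11. ¬□(p → r), 2
12. p → r, 2
13. r, 2
14. ¬(p → r), 3
15. p, 3
16. ¬r, 3
Accessibility: 0R0, 0R1, 0R2, 1R0, 1R1, 2R0, 2R2, 2R3, 3R2, 3R3

Yes, satisfiable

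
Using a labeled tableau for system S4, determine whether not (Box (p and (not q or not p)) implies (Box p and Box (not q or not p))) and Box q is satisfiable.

1. not (Box (p and (not q or not p)) implies (Box p and Box (not q or not p))) and Box q, u
2. not (Box (p and (not q or not p)) implies (Box p and Box (not q or not p))), u
3. Box q, u
4. Box (p and (not q or not p)), u
5. not (Box p and Box (not q or not p)), u
6. q, u
7. p and (not q or not p), u
8. p, u
9. not q or not p, u
10. not Box (not q or not p), u
11. not p, u
Accessibility: uRu
Branch closes: p and not p both at u.
(One branch shown.) All branches close.

Unsatisfiable (every branch closes)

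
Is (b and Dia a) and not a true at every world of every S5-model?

Invalid (countermodel exists)

Tableau for the negation not ((b and Dia a) and not a):
1. not ((b and Dia a) and not a), u
2. a, u   [neg-and-rule on 1 (branches; this branch)]
Accessibility: uRu
The negation has an open branch (countermodel exists).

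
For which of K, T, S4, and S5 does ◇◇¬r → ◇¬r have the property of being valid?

S4-tableau for the negation ¬(◇◇¬r → ◇¬r):
1. ¬(◇◇¬r → ◇¬r), u
2. ◇◇¬r, u
3. ¬◇¬r, u
4. r, u
5. ◇¬r, v
6. r, v
7. ¬r, w
8. r, w
Accessibility: uRu, uRv, uRw, vRv, vRw, wRw
Branch closes: r and ¬r both at w.
Every branch closes (one shown): valid in S4, hence also in S5 (every theorem of S4 is a theorem of S5).
T-tableau for the negation ¬(◇◇¬r → ◇¬r):
1. ¬(◇◇¬r → ◇¬r), u
2. ◇◇¬r, u
3. ¬◇¬r, u
4. r, u
5. ◇¬r, v
6. r, v
7. ¬r, w
Accessibility: uRu, uRv, vRv, vRw, wRw
Complete open branch: countermodel on a T-frame, so not valid in T, nor in K (the same frame is also a K-frame).

S4, S5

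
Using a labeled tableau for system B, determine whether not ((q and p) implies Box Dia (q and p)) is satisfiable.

Unsatisfiable (every branch closes)

1. not ((q and p) implies Box Dia (q and p)), w0
2. q and p, w0
3. not Box Dia (q and p), w0
4. q, w0
5. p, w0
6. not Dia (q and p), w1
7. not (q and p), w0
8. not (q and p), w1
9. not p, w0
Accessibility: w0Rw0, w0Rw1, w1Rw0, w1Rw1
Branch closes: p and not p both at w0.
(One branch shown.) All branches close.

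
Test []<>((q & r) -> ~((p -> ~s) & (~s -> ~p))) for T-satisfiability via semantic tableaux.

Satisfiable (open branch found)

1. []<>((q & r) -> ~((p -> ~s) & (~s -> ~p))), u
2. <>((q & r) -> ~((p -> ~s) & (~s -> ~p))), u
3. (q & r) -> ~((p -> ~s) & (~s -> ~p)), v
4. <>((q & r) -> ~((p -> ~s) & (~s -> ~p))), v
5. ~((p -> ~s) & (~s -> ~p)), v
6. ~(~s -> ~p), v
7. ~s, v
8. p, v
9. (q & r) -> ~((p -> ~s) & (~s -> ~p)), w
10. ~((p -> ~s) & (~s -> ~p)), w
11. ~(~s -> ~p), w
12. ~s, w
13. p, w
Accessibility: uRu, uRv, vRv, vRw, wRw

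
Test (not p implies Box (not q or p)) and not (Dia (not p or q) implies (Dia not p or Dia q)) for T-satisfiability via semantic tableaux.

1. (not p implies Box (not q or p)) and not (Dia (not p or q) implies (Dia not p or Dia q)), u
2. not p implies Box (not q or p), u
3. not (Dia (not p or q) implies (Dia not p or Dia q)), u
4. Dia (not p or q), u
5. not (Dia not p or Dia q), u
6. not Dia not p, u
7. not Dia q, u
8. p, u
9. not q, u
10. Box (not q or p), u
11. not q or p, u
12. not p or q, v
13. p, v
14. not q, v
15. not q or p, v
16. q, v
Accessibility: uRu, uRv, vRv
Branch closes: q and not q both at v.
(One branch shown.) All branches close.

Unsatisfiable (every branch closes)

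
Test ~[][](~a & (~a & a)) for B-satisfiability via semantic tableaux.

1. ~[][](~a & (~a & a)), 0
2. ~[](~a & (~a & a)), 1
3. ~(~a & (~a & a)), 2
4. ~(~a & a), 2
5. ~a, 2
Accessibility: 0R0, 0R1, 1R0, 1R1, 1R2, 2R1, 2R2

Yes, satisfiable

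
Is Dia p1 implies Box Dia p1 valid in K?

Tableau for the negation not (Dia p1 implies Box Dia p1):
1. not (Dia p1 implies Box Dia p1), 0
2. Dia p1, 0
3. not Box Dia p1, 0
4. p1, 1
5. not Dia p1, 2
Accessibility: 0R1, 0R2
The negation has an open branch (countermodel exists).

No, not valid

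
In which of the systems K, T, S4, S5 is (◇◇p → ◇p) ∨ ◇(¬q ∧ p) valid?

S4-tableau for the negation ¬((◇◇p → ◇p) ∨ ◇(¬q ∧ p)):
1. ¬((◇◇p → ◇p) ∨ ◇(¬q ∧ p)), 0
2. ¬(◇◇p → ◇p), 0
3. ¬◇(¬q ∧ p), 0
4. ◇◇p, 0
5. ¬◇p, 0
6. ¬(¬q ∧ p), 0
7. ¬p, 0
8. ◇p, 1
9. ¬(¬q ∧ p), 1
10. ¬p, 1
11. p, 2
12. ¬(¬q ∧ p), 2
13. ¬p, 2
Accessibility: 0R0, 0R1, 0R2, 1R1, 1R2, 2R2
Branch closes: p and ¬p both at 2.
Every branch closes (one shown): valid in S4, hence also in S5 (every theorem of S4 is a theorem of S5).
T-tableau for the negation ¬((◇◇p → ◇p) ∨ ◇(¬q ∧ p)):
1. ¬((◇◇p → ◇p) ∨ ◇(¬q ∧ p)), 0
2. ¬(◇◇p → ◇p), 0
3. ¬◇(¬q ∧ p), 0
4. ◇◇p, 0
5. ¬◇p, 0
6. ¬(¬q ∧ p), 0
7. ¬p, 0
8. ◇p, 1
9. ¬(¬q ∧ p), 1
10. ¬p, 1
11. p, 2
Accessibility: 0R0, 0R1, 1R1, 1R2, 2R2
Complete open branch: countermodel on a T-frame, so not valid in T, nor in K (the same frame is also a K-frame).

S4, S5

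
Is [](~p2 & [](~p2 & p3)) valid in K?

No, not valid

Tableau for the negation ~[](~p2 & [](~p2 & p3)):
1. ~[](~p2 & [](~p2 & p3)), u
2. ~(~p2 & [](~p2 & p3)), v
3. ~[](~p2 & p3), v
4. ~(~p2 & p3), w
5. ~p3, w
Accessibility: uRv, vRw
The negation has an open branch (countermodel exists).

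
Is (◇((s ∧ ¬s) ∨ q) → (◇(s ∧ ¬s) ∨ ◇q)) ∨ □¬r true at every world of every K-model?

Valid

Tableau for the negation ¬((◇((s ∧ ¬s) ∨ q) → (◇(s ∧ ¬s) ∨ ◇q)) ∨ □¬r):
1. ¬((◇((s ∧ ¬s) ∨ q) → (◇(s ∧ ¬s) ∨ ◇q)) ∨ □¬r), 0
2. ¬(◇((s ∧ ¬s) ∨ q) → (◇(s ∧ ¬s) ∨ ◇q)), 0   [¬∨-rule on 1]
3. ¬□¬r, 0   [¬∨-rule on 1]
4. ◇((s ∧ ¬s) ∨ q), 0   [¬→-rule on 2]
5. ¬(◇(s ∧ ¬s) ∨ ◇q), 0   [¬→-rule on 2]
6. ¬◇(s ∧ ¬s), 0   [¬∨-rule on 5]
7. ¬◇q, 0   [¬∨-rule on 5]
8. r, 1   [¬□-rule on 3: fresh world 1, 0R1]
9. ¬(s ∧ ¬s), 1   [¬◇-rule on 6 via 0R1]
10. ¬q, 1   [¬◇-rule on 7 via 0R1]
11. s, 1   [¬∧-rule on 9 (branches; this branch)]
12. (s ∧ ¬s) ∨ q, 2   [◇-rule on 4: fresh world 2, 0R2]
13. ¬(s ∧ ¬s), 2   [¬◇-rule on 6 via 0R2]
14. ¬q, 2   [¬◇-rule on 7 via 0R2]
15. s ∧ ¬s, 2   [∨-rule on 12 (branches; this branch)]
16. s, 2   [∧-rule on 15]
17. ¬s, 2   [∧-rule on 15]
Accessibility: 0R1, 0R2
Branch closes: s and ¬s both at 2.
All branches of the negation close; one closing branch shown above.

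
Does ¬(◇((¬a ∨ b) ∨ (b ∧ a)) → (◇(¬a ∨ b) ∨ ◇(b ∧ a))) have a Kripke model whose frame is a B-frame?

1. ¬(◇((¬a ∨ b) ∨ (b ∧ a)) → (◇(¬a ∨ b) ∨ ◇(b ∧ a))), u
2. ◇((¬a ∨ b) ∨ (b ∧ a)), u
3. ¬(◇(¬a ∨ b) ∨ ◇(b ∧ a)), u
4. ¬◇(¬a ∨ b), u
5. ¬◇(b ∧ a), u
6. ¬(¬a ∨ b), u
7. a, u
8. ¬b, u
9. ¬(b ∧ a), u
10. (¬a ∨ b) ∨ (b ∧ a), v
11. ¬(¬a ∨ b), v
12. a, v
13. ¬b, v
14. ¬(b ∧ a), v
15. ¬a ∨ b, v
16. b, v
Accessibility: uRu, uRv, vRu, vRv
Branch closes: b and ¬b both at v.
All branches of the tableau close; one closing branch shown above.

No, unsatisfiable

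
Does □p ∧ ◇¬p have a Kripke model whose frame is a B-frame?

No, unsatisfiable

1. □p ∧ ◇¬p, u
2. □p, u   [∧-rule on 1]
3. ◇¬p, u   [∧-rule on 1]
4. p, u   [□-rule on 2 via uRu]
5. ¬p, v   [◇-rule on 3: fresh world v, uRv]
6. p, v   [□-rule on 2 via uRv]
Accessibility: uRu, uRv, vRu, vRv
Branch closes: p and ¬p both at v.
Every branch closes; the branch above is one of them.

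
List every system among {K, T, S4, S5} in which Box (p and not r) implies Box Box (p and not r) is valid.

S4, S5

S4-tableau for the negation not (Box (p and not r) implies Box Box (p and not r)):
1. not (Box (p and not r) implies Box Box (p and not r)), 0
2. Box (p and not r), 0
3. not Box Box (p and not r), 0
4. p and not r, 0
5. p, 0
6. not r, 0
7. not Box (p and not r), 1
8. p and not r, 1
9. p, 1
10. not r, 1
11. not (p and not r), 2
12. p and not r, 2
13. p, 2
14. not r, 2
15. r, 2
Accessibility: 0R0, 0R1, 0R2, 1R1, 1R2, 2R2
Branch closes: r and not r both at 2.
Every branch closes (one shown): valid in S4, hence also in S5 (every theorem of S4 is a theorem of S5).
T-tableau for the negation not (Box (p and not r) implies Box Box (p and not r)):
1. not (Box (p and not r) implies Box Box (p and not r)), 0
2. Box (p and not r), 0
3. not Box Box (p and not r), 0
4. p and not r, 0
5. p, 0
6. not r, 0
7. not Box (p and not r), 1
8. p and not r, 1
9. p, 1
10. not r, 1
11. not (p and not r), 2
12. r, 2
Accessibility: 0R0, 0R1, 1R1, 1R2, 2R2
Complete open branch: countermodel on a T-frame, so not valid in T, nor in K (the same frame is also a K-frame).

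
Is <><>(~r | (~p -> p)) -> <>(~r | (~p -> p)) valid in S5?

Tableau for the negation ~(<><>(~r | (~p -> p)) -> <>(~r | (~p -> p))):
1. ~(<><>(~r | (~p -> p)) -> <>(~r | (~p -> p))), 0
2. <><>(~r | (~p -> p)), 0   [~->-rule on 1]
3. ~<>(~r | (~p -> p)), 0   [~->-rule on 1]
4. ~(~r | (~p -> p)), 0   [~<>-rule on 3 via 0R0]
5. r, 0   [~|-rule on 4]
6. ~(~p -> p), 0   [~|-rule on 4]
7. ~p, 0   [~->-rule on 6]
8. <>(~r | (~p -> p)), 1   [<>-rule on 2: fresh world 1, 0R1]
9. ~(~r | (~p -> p)), 1   [~<>-rule on 3 via 0R1]
10. r, 1   [~|-rule on 9]
11. ~(~p -> p), 1   [~|-rule on 9]
12. ~p, 1   [~->-rule on 11]
13. ~r | (~p -> p), 2   [<>-rule on 8: fresh world 2, 1R2]
14. ~(~r | (~p -> p)), 2   [~<>-rule on 3 via 0R2]
15. r, 2   [~|-rule on 14]
16. ~(~p -> p), 2   [~|-rule on 14]
17. ~p, 2   [~->-rule on 16]
18. ~p -> p, 2   [|-rule on 13 (branches; this branch)]
19. p, 2   [->-rule on 18 (branches; this branch)]
Accessibility: 0R0, 0R1, 0R2, 1R0, 1R1, 1R2, 2R0, 2R1, 2R2
Branch closes: p and ~p both at 2.
All branches of the negation close; one closing branch shown above.

Yes, valid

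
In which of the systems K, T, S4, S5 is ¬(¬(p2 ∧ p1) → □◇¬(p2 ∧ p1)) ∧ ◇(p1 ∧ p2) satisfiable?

K, T, S4

S5-tableau for the formula:
1. ¬(¬(p2 ∧ p1) → □◇¬(p2 ∧ p1)) ∧ ◇(p1 ∧ p2), w0
2. ¬(¬(p2 ∧ p1) → □◇¬(p2 ∧ p1)), w0
3. ◇(p1 ∧ p2), w0
4. ¬(p2 ∧ p1), w0
5. ¬□◇¬(p2 ∧ p1), w0
6. ¬p1, w0
7. p1 ∧ p2, w1
8. p1, w1
9. p2, w1
10. ¬◇¬(p2 ∧ p1), w2
11. p2 ∧ p1, w0
12. p2, w0
13. p1, w0
Accessibility: w0Rw0, w0Rw1, w0Rw2, w1Rw0, w1Rw1, w1Rw2, w2Rw0, w2Rw1, w2Rw2
Branch closes: p1 and ¬p1 both at w0.
Every branch closes (one shown): unsatisfiable in S5.
S4-tableau for the formula:
1. ¬(¬(p2 ∧ p1) → □◇¬(p2 ∧ p1)) ∧ ◇(p1 ∧ p2), w0
2. ¬(¬(p2 ∧ p1) → □◇¬(p2 ∧ p1)), w0
3. ◇(p1 ∧ p2), w0
4. ¬(p2 ∧ p1), w0
5. ¬□◇¬(p2 ∧ p1), w0
6. ¬p1, w0
7. p1 ∧ p2, w1
8. p1, w1
9. p2, w1
10. ¬◇¬(p2 ∧ p1), w2
11. p2 ∧ p1, w2
12. p2, w2
13. p1, w2
Accessibility: w0Rw0, w0Rw1, w0Rw2, w1Rw1, w2Rw2
Complete open branch: satisfiable in S4, hence also in K, T (this S4-model is also a K-model and a T-model).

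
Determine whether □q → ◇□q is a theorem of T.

Valid

Tableau for the negation ¬(□q → ◇□q):
1. ¬(□q → ◇□q), 0
2. □q, 0
3. ¬◇□q, 0
4. q, 0
5. ¬□q, 0
6. ¬q, 1
7. q, 1
Accessibility: 0R0, 0R1, 1R1
Branch closes: q and ¬q both at 1.
All branches of the negation close; one closing branch shown above.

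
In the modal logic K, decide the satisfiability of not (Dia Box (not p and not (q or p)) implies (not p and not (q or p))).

Satisfiable (open branch found)

1. not (Dia Box (not p and not (q or p)) implies (not p and not (q or p))), w0
2. Dia Box (not p and not (q or p)), w0
3. not (not p and not (q or p)), w0
4. q or p, w0
5. p, w0
6. Box (not p and not (q or p)), w1
Accessibility: w0Rw1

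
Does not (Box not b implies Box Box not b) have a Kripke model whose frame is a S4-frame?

1. not (Box not b implies Box Box not b), u
2. Box not b, u
3. not Box Box not b, u
4. not b, u
5. not Box not b, v
6. not b, v
7. b, w
8. not b, w
Accessibility: uRu, uRv, uRw, vRv, vRw, wRw
Branch closes: b and not b both at w.
(One branch shown.) All branches close.

No, unsatisfiable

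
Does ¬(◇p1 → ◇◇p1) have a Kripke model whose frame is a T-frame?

Unsatisfiable (every branch closes)

1. ¬(◇p1 → ◇◇p1), 0
2. ◇p1, 0   [¬→-rule on 1]
3. ¬◇◇p1, 0   [¬→-rule on 1]
4. ¬◇p1, 0   [¬◇-rule on 3 via 0R0]
5. ¬p1, 0   [¬◇-rule on 4 via 0R0]
6. p1, 1   [◇-rule on 2: fresh world 1, 0R1]
7. ¬◇p1, 1   [¬◇-rule on 3 via 0R1]
8. ¬p1, 1   [¬◇-rule on 4 via 0R1]
Accessibility: 0R0, 0R1, 1R1
Branch closes: p1 and ¬p1 both at 1.
Every branch closes; the branch above is one of them.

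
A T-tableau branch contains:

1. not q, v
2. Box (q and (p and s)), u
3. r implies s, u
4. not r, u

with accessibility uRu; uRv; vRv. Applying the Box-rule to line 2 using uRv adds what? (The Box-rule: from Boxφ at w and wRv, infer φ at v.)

q and (p and s), v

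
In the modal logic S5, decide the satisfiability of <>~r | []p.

1. <>~r | []p, w0
2. []p, w0
3. p, w0
Accessibility: w0Rw0

Satisfiable (open branch found)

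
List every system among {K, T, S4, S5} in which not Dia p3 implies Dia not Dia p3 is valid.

T-tableau for the negation not (not Dia p3 implies Dia not Dia p3):
1. not (not Dia p3 implies Dia not Dia p3), 0
2. not Dia p3, 0
3. not Dia not Dia p3, 0
4. not p3, 0
5. Dia p3, 0
6. p3, 1
7. not p3, 1
Accessibility: 0R0, 0R1, 1R1
Branch closes: p3 and not p3 both at 1.
Every branch closes (one shown): valid in T, hence also in S4, S5 (every theorem of T is a theorem of S4 and S5).
K-tableau for the negation not (not Dia p3 implies Dia not Dia p3):
1. not (not Dia p3 implies Dia not Dia p3), 0
2. not Dia p3, 0
3. not Dia not Dia p3, 0
Complete open branch: countermodel on a K-frame, so not valid in K.

T, S4, S5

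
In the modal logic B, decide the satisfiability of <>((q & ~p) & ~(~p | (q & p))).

1. <>((q & ~p) & ~(~p | (q & p))), u
2. (q & ~p) & ~(~p | (q & p)), v
3. q & ~p, v
4. ~(~p | (q & p)), v
5. q, v
6. ~p, v
7. p, v
8. ~(q & p), v
Accessibility: uRu, uRv, vRu, vRv
Branch closes: p and ~p both at v.
Every branch closes; the branch above is one of them.

Unsatisfiable (every branch closes)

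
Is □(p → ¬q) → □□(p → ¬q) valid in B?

No, not valid

Tableau for the negation ¬(□(p → ¬q) → □□(p → ¬q)):
1. ¬(□(p → ¬q) → □□(p → ¬q)), 0
2. □(p → ¬q), 0
3. ¬□□(p → ¬q), 0
4. p → ¬q, 0
5. ¬q, 0
6. ¬□(p → ¬q), 1
7. p → ¬q, 1
8. ¬q, 1
9. ¬(p → ¬q), 2
10. p, 2
11. q, 2
Accessibility: 0R0, 0R1, 1R0, 1R1, 1R2, 2R1, 2R2
The negation has an open branch (countermodel exists).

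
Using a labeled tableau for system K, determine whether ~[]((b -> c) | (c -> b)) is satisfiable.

1. ~[]((b -> c) | (c -> b)), 0
2. ~((b -> c) | (c -> b)), 1   [~[]-rule on 1: fresh world 1, 0R1]
3. ~(b -> c), 1   [~|-rule on 2]
4. ~(c -> b), 1   [~|-rule on 2]
5. b, 1   [~->-rule on 3]
6. ~c, 1   [~->-rule on 3]
7. c, 1   [~->-rule on 4]
8. ~b, 1   [~->-rule on 4]
Accessibility: 0R1
Branch closes: c and ~c both at 1.
Every branch closes; the branch above is one of them.

Unsatisfiable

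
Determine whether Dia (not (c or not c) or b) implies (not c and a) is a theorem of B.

No, not valid

Tableau for the negation not (Dia (not (c or not c) or b) implies (not c and a)):
1. not (Dia (not (c or not c) or b) implies (not c and a)), u
2. Dia (not (c or not c) or b), u
3. not (not c and a), u
4. not a, u
5. not (c or not c) or b, v
6. b, v
Accessibility: uRu, uRv, vRu, vRv
The negation has an open branch (countermodel exists).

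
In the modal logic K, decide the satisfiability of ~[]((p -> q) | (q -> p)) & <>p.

No, unsatisfiable

1. ~[]((p -> q) | (q -> p)) & <>p, 0
2. ~[]((p -> q) | (q -> p)), 0   [&-rule on 1]
3. <>p, 0   [&-rule on 1]
4. ~((p -> q) | (q -> p)), 1   [~[]-rule on 2: fresh world 1, 0R1]
5. ~(p -> q), 1   [~|-rule on 4]
6. ~(q -> p), 1   [~|-rule on 4]
7. p, 1   [~->-rule on 5]
8. ~q, 1   [~->-rule on 5]
9. q, 1   [~->-rule on 6]
10. ~p, 1   [~->-rule on 6]
Accessibility: 0R1
Branch closes: q and ~q both at 1.
Every branch closes; the branch above is one of them.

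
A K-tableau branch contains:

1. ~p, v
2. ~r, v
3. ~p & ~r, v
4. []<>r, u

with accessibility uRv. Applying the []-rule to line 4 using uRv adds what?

<>r, v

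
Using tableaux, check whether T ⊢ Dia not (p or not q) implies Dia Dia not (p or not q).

Tableau for the negation not (Dia not (p or not q) implies Dia Dia not (p or not q)):
1. not (Dia not (p or not q) implies Dia Dia not (p or not q)), w0
2. Dia not (p or not q), w0
3. not Dia Dia not (p or not q), w0
4. not Dia not (p or not q), w0
5. p or not q, w0
6. not q, w0
7. not (p or not q), w1
8. not p, w1
9. q, w1
10. not Dia not (p or not q), w1
11. p or not q, w1
12. not q, w1
Accessibility: w0Rw0, w0Rw1, w1Rw1
Branch closes: q and not q both at w1.
Every branch of the negation's tableau closes; the branch above is one of them.

Valid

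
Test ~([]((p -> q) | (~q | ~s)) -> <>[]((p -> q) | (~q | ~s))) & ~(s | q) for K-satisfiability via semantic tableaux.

1. ~([]((p -> q) | (~q | ~s)) -> <>[]((p -> q) | (~q | ~s))) & ~(s | q), u
2. ~([]((p -> q) | (~q | ~s)) -> <>[]((p -> q) | (~q | ~s))), u
3. ~(s | q), u
4. []((p -> q) | (~q | ~s)), u
5. ~<>[]((p -> q) | (~q | ~s)), u
6. ~s, u
7. ~q, u

Satisfiable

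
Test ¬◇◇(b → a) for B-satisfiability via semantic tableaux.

Satisfiable

1. ¬◇◇(b → a), 0
2. ¬◇(b → a), 0
3. ¬(b → a), 0
4. b, 0
5. ¬a, 0
Accessibility: 0R0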